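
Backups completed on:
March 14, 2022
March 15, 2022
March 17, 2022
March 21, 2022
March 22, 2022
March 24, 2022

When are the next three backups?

The gap pattern 1, 2, 4, 1, 2 repeats every 3 events.
These are the Mondays, Tuesdays and Thursdays of each week.
Next Monday: March 28, 2022.
Next Tuesday: March 29, 2022.
The following Thursday is March 31, 2022.

March 28, 2022; March 29, 2022; March 31, 2022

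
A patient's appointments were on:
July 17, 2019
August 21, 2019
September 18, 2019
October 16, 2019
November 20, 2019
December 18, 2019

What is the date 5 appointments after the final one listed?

May 20, 2020

All dates are Wednesdays, 35, 28, 28, 35, 28 days apart.
Specifically, the 3rd Wednesday of each month.
3rd Wednesday of January 2020: January 15, 2020.
February 2020 — 3rd Wednesday is February 19, 2020.
3rd Wednesday of March 2020: March 18, 2020.
3rd Wednesday of April 2020: April 15, 2020.
May 2020 — 3rd Wednesday is May 20, 2020.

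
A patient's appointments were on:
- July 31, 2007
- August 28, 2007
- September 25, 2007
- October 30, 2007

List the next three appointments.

These are Tuesdays with 28, 28, 35-day gaps.
Each is the final Tuesday of its month — July 31, 2007 is past the 28th, so '4th Tuesday' doesn't fit.
Last Tuesday of November 2007: November 27, 2007.
Last Tuesday of December 2007: December 25, 2007.
Last Tuesday of January 2008: January 29, 2008.

November 27, 2007; December 25, 2007; January 29, 2008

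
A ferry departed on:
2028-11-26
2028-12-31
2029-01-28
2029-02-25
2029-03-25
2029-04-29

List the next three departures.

Every date is a Sunday; gaps 35, 28, 28, 28, 35 days.
Each is the last Sunday of its month (at least one falls on the 29th or later, ruling out '4th Sunday').
May 2029 ends with Sunday 2029-05-27.
Last Sunday of June 2029: 2029-06-24.
Last Sunday of July 2029: 2029-07-29.

2029-05-27, 2029-06-24, 2029-07-29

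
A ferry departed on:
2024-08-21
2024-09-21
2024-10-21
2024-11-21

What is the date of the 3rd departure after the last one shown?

2025-02-21

The day-of-month is always 21 (31, 30, 31 days between events).
So this recurs on the 21st of each month.
Next: December 2024 → 2024-12-21.
Next: January 2025 → 2025-01-21.
February 2025: 2025-02-21.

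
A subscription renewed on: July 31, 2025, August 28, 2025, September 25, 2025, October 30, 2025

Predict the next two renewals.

November 27, 2025; December 25, 2025

All Thursdays; the gaps (28, 28, 35) vary with month length.
This is the last Thursday of each month.
Last Thursday of November 2025: November 27, 2025.
Last Thursday of December 2025: December 25, 2025.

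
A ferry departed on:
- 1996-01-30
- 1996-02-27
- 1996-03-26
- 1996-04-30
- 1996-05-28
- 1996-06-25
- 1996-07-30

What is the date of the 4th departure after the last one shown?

1996-11-26

All Tuesdays; the gaps (28, 28, 35, 28, 28, 35) vary with month length.
This is the last Tuesday of each month.
Last Tuesday of August 1996: 1996-08-27.
September 1996 ends with Tuesday 1996-09-24.
Last Tuesday of October 1996: 1996-10-29.
Last Tuesday of November 1996: 1996-11-26.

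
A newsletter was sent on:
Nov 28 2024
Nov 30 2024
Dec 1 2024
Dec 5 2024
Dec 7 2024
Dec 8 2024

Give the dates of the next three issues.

Gaps: 2, 1, 4, 2, 1 days — not constant, but cyclic with period 3.
The events fall on every Thursday, Saturday and Sunday.
The following Thursday is Dec 12 2024.
Next Saturday: Dec 14 2024.
Next Sunday: Dec 15 2024.

Dec 12 2024, Dec 14 2024, Dec 15 2024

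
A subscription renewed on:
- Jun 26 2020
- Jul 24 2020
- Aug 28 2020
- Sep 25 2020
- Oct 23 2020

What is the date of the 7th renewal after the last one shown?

May 28 2021

All dates are Fridays, 28, 35, 28, 28 days apart.
Specifically, the 4th Friday of each month.
4th Friday of November 2020: Nov 27 2020.
December 2020 — 4th Friday is Dec 25 2020.
4th Friday of January 2021: Jan 22 2021.
February 2021 — 4th Friday is Feb 26 2021.
March 2021 — 4th Friday is Mar 26 2021.
4th Friday of April 2021: Apr 23 2021.
May 2021 — 4th Friday is May 28 2021.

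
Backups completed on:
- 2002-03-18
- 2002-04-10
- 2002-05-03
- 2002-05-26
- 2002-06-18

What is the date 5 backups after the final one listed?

2002-10-11

Gaps between consecutive events: 23, 23, 23, 23 days — a constant 23-day interval.
2002-06-18 + 23 days = 2002-07-11.
2002-07-11 + 23 days = 2002-08-03.
2002-08-03 + 23 days = 2002-08-26.
2002-08-26 + 23 days = 2002-09-18.
2002-09-18 + 23 days = 2002-10-11.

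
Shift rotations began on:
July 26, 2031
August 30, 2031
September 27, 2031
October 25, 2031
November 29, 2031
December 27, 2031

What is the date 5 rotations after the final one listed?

May 29, 2032

These are Saturdays with 35, 28, 28, 35, 28-day gaps.
Each is the final Saturday of its month — August 30, 2031 is past the 28th, so '4th Saturday' doesn't fit.
January 2032 ends with Saturday January 31, 2032.
Last Saturday of February 2032: February 28, 2032.
March 2032 ends with Saturday March 27, 2032.
April 2032 ends with Saturday April 24, 2032.
Last Saturday of May 2032: May 29, 2032.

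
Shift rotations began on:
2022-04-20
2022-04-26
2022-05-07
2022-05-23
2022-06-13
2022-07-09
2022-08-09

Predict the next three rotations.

2022-09-14, 2022-10-25, 2022-12-10

Gaps: 6, 11, 16, 21, 26, 31 days — each gap is 5 larger than the previous one.
Next gap: 36 days. 2022-08-09 + 36 days = 2022-09-14.
Next gap: 41 days. 2022-09-14 + 41 days = 2022-10-25.
Next gap: 46 days. 2022-10-25 + 46 days = 2022-12-10.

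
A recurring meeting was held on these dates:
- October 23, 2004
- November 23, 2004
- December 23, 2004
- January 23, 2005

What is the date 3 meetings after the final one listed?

The day-of-month is always 23 (31, 30, 31 days between events).
So this recurs on the 23rd of each month.
February 2005: February 23, 2005.
Next: March 2005 → March 23, 2005.
Next: April 2005 → April 23, 2005.

April 23, 2005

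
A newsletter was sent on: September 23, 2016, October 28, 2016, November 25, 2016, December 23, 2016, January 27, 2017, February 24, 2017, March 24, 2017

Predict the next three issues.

These are Fridays at 28- or 35-day spacing (35, 28, 28, 35, 28, 28).
The pattern: 4th Friday of the month.
4th Friday of April 2017: April 28, 2017.
4th Friday of May 2017: May 26, 2017.
4th Friday of June 2017: June 23, 2017.

April 28, 2017; May 26, 2017; June 23, 2017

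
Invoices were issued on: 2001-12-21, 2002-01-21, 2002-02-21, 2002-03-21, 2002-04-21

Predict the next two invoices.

Gaps: 31, 31, 28, 31 days — not constant. Every event is on the 21st of the month.
Pattern: the 21st of each month.
May 2002: 2002-05-21.
Next: June 2002 → 2002-06-21.

2002-05-21, 2002-06-21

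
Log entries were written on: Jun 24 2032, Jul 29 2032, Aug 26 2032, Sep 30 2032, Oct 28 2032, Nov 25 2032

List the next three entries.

Dec 30 2032, Jan 27 2033, Feb 24 2033

All Thursdays; the gaps (35, 28, 35, 28, 28) vary with month length.
This is the last Thursday of each month.
Last Thursday of December 2032: Dec 30 2032.
Last Thursday of January 2033: Jan 27 2033.
Last Thursday of February 2033: Feb 24 2033.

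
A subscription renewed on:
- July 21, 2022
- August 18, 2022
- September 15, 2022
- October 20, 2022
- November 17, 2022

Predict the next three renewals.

Gaps: 28, 28, 35, 28 days — a mix of 28 and 35. Every date is a Thursday.
Each is the 3rd Thursday of its month.
December 2022 — 3rd Thursday is December 15, 2022.
January 2023 — 3rd Thursday is January 19, 2023.
3rd Thursday of February 2023: February 16, 2023.

December 15, 2022; January 19, 2023; February 16, 2023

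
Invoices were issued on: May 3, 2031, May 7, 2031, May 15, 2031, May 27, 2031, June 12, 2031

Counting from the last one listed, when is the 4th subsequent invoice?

Gaps: 4, 8, 12, 16 days — each gap is 4 larger than the previous one.
Next gap: 20 days. June 12, 2031 + 20 days = July 2, 2031.
Next gap: 24 days. July 2, 2031 + 24 days = July 26, 2031.
Next gap: 28 days. July 26, 2031 + 28 days = August 23, 2031.
Next gap: 32 days. August 23, 2031 + 32 days = September 24, 2031.

September 24, 2031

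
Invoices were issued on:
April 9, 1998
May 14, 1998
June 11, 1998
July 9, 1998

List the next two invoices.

These are Thursdays at 28- or 35-day spacing (35, 28, 28).
The pattern: 2nd Thursday of the month.
August 1998 — 2nd Thursday is August 13, 1998.
2nd Thursday of September 1998: September 10, 1998.

August 13, 1998; September 10, 1998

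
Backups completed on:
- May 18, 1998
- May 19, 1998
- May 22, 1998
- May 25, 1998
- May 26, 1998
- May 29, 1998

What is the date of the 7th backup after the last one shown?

The gap pattern 1, 3, 3, 1, 3 repeats every 3 events.
These are the Mondays, Tuesdays and Fridays of each week.
Next Monday: June 1, 1998.
Next Tuesday: June 2, 1998.
Next Friday: June 5, 1998.
Next Monday: June 8, 1998.
The following Tuesday is June 9, 1998.
The following Friday is June 12, 1998.
The following Monday is June 15, 1998.

June 15, 1998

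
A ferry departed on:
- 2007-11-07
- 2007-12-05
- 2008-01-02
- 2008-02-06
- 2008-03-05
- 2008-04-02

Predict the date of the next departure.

These are Wednesdays at 28- or 35-day spacing (28, 28, 35, 28, 28).
The pattern: 1st Wednesday of the month.
1st Wednesday of May 2008: 2008-05-07.

2008-05-07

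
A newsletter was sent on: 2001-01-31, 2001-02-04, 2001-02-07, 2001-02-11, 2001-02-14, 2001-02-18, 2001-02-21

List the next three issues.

Every event lands on a Wednesday or Sunday (gaps cycle 4, 3, 4, 3, 4, 3).
So the schedule is: every Wednesday and Sunday.
Next Sunday: 2001-02-25.
Next Wednesday: 2001-02-28.
Next Sunday: 2001-03-04.

2001-02-25, 2001-02-28, 2001-03-04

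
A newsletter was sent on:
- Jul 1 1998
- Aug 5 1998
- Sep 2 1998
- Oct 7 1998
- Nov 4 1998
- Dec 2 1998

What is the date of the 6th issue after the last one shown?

Jun 2 1999

These are Wednesdays at 28- or 35-day spacing (35, 28, 35, 28, 28).
The pattern: 1st Wednesday of the month.
1st Wednesday of January 1999: Jan 6 1999.
February 1999 — 1st Wednesday is Feb 3 1999.
1st Wednesday of March 1999: Mar 3 1999.
1st Wednesday of April 1999: Apr 7 1999.
May 1999 — 1st Wednesday is May 5 1999.
June 1999 — 1st Wednesday is Jun 2 1999.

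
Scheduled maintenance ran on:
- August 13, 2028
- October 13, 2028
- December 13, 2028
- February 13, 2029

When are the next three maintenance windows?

April 13, 2029; June 13, 2029; August 13, 2029

Each date is the 13th; the gaps (61, 61, 62) track the month lengths.
The rule is the 13th of every 2 months.
Next: April 2029 → April 13, 2029.
Next: June 2029 → June 13, 2029.
Next: August 2029 → August 13, 2029.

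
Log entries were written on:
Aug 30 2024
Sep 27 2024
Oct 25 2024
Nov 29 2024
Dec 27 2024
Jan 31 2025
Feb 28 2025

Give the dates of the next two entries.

All Fridays; the gaps (28, 28, 35, 28, 35, 28) vary with month length.
This is the last Friday of each month.
Last Friday of March 2025: Mar 28 2025.
April 2025 ends with Friday Apr 25 2025.

Mar 28 2025, Apr 25 2025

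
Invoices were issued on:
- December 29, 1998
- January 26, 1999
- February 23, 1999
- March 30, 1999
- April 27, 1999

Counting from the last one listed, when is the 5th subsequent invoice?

Every date is a Tuesday; gaps 28, 28, 35, 28 days.
Each is the last Tuesday of its month (at least one falls on the 29th or later, ruling out '4th Tuesday').
Last Tuesday of May 1999: May 25, 1999.
Last Tuesday of June 1999: June 29, 1999.
July 1999 ends with Tuesday July 27, 1999.
August 1999 ends with Tuesday August 31, 1999.
Last Tuesday of September 1999: September 28, 1999.

September 28, 1999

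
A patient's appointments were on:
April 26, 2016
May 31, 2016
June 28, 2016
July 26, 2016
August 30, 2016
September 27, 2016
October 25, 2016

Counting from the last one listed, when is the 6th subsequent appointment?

These are Tuesdays with 35, 28, 28, 35, 28, 28-day gaps.
Each is the final Tuesday of its month — May 31, 2016 is past the 28th, so '4th Tuesday' doesn't fit.
November 2016 ends with Tuesday November 29, 2016.
Last Tuesday of December 2016: December 27, 2016.
January 2017 ends with Tuesday January 31, 2017.
February 2017 ends with Tuesday February 28, 2017.
March 2017 ends with Tuesday March 28, 2017.
Last Tuesday of April 2017: April 25, 2017.

April 25, 2017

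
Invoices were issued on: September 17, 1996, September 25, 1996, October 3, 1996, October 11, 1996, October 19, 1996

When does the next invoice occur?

October 27, 1996

Gaps between consecutive events: 8, 8, 8, 8 days — a constant 8-day interval.
October 19, 1996 + 8 days = October 27, 1996.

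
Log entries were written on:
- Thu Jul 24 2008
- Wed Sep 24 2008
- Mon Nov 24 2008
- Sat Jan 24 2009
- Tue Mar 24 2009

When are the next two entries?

The day-of-month is always 24 (62, 61, 61, 59 days between events).
So this recurs on the 24th of every 2 months.
May 2009: Sun May 24 2009.
Next: July 2009 → Fri Jul 24 2009.

Sun May 24 2009, Fri Jul 24 2009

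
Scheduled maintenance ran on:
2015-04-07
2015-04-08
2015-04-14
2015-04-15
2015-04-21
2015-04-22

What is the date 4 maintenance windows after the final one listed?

Every event lands on a Tuesday or Wednesday (gaps cycle 1, 6, 1, 6, 1).
So the schedule is: every Tuesday and Wednesday.
The following Tuesday is 2015-04-28.
The following Wednesday is 2015-04-29.
The following Tuesday is 2015-05-05.
The following Wednesday is 2015-05-06.

2015-05-06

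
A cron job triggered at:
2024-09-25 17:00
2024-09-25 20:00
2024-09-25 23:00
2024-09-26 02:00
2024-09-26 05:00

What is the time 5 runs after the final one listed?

2024-09-26 20:00

Spacing: 3, 3, 3, 3 h — constant 3 h.
2024-09-26 05:00 + 3 h = 2024-09-26 08:00.
2024-09-26 08:00 + 3 h = 2024-09-26 11:00.
2024-09-26 11:00 + 3 h = 2024-09-26 14:00.
2024-09-26 14:00 + 3 h = 2024-09-26 17:00.
2024-09-26 17:00 + 3 h = 2024-09-26 20:00.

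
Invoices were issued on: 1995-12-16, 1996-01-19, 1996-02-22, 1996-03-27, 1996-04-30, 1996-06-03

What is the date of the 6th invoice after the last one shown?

The spacing is 34, 34, 34, 34, 34 days — always 34 days.
1996-06-03 + 34 days = 1996-07-07.
1996-07-07 + 34 days = 1996-08-10.
1996-08-10 + 34 days = 1996-09-13.
1996-09-13 + 34 days = 1996-10-17.
1996-10-17 + 34 days = 1996-11-20.
1996-11-20 + 34 days = 1996-12-24.

1996-12-24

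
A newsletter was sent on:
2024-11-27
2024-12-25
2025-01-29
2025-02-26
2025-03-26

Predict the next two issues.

Every date is a Wednesday; gaps 28, 35, 28, 28 days.
Each is the last Wednesday of its month (at least one falls on the 29th or later, ruling out '4th Wednesday').
Last Wednesday of April 2025: 2025-04-30.
May 2025 ends with Wednesday 2025-05-28.

2025-04-30, 2025-05-28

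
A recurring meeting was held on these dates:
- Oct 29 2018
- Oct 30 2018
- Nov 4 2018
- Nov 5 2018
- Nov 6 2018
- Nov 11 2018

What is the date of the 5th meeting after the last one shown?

The gap pattern 1, 5, 1, 1, 5 repeats every 3 events.
These are the Mondays, Tuesdays and Sundays of each week.
The following Monday is Nov 12 2018.
The following Tuesday is Nov 13 2018.
The following Sunday is Nov 18 2018.
Next Monday: Nov 19 2018.
Next Tuesday: Nov 20 2018.

Nov 20 2018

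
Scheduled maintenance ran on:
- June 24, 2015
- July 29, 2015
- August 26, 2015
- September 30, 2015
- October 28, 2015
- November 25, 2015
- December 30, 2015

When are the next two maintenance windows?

Every date is a Wednesday; gaps 35, 28, 35, 28, 28, 35 days.
Each is the last Wednesday of its month (at least one falls on the 29th or later, ruling out '4th Wednesday').
January 2016 ends with Wednesday January 27, 2016.
Last Wednesday of February 2016: February 24, 2016.

January 27, 2016; February 24, 2016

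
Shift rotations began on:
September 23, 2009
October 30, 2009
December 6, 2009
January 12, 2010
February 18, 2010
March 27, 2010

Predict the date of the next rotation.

Gaps between consecutive events: 37, 37, 37, 37, 37 days — a constant 37-day interval.
March 27, 2010 + 37 days = May 3, 2010.

May 3, 2010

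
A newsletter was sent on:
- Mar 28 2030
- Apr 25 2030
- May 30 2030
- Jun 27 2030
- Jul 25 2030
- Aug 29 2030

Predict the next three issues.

Sep 26 2030, Oct 31 2030, Nov 28 2030

All Thursdays; the gaps (28, 35, 28, 28, 35) vary with month length.
This is the last Thursday of each month.
September 2030 ends with Thursday Sep 26 2030.
October 2030 ends with Thursday Oct 31 2030.
Last Thursday of November 2030: Nov 28 2030.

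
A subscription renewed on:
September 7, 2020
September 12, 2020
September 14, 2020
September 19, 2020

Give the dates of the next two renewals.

Every event lands on a Monday or Saturday (gaps cycle 5, 2, 5).
So the schedule is: every Monday and Saturday.
Next Monday: September 21, 2020.
The following Saturday is September 26, 2020.

September 21, 2020; September 26, 2020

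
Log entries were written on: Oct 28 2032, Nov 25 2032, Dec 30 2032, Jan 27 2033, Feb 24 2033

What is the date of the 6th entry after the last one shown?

All Thursdays; the gaps (28, 35, 28, 28) vary with month length.
This is the last Thursday of each month.
Last Thursday of March 2033: Mar 31 2033.
Last Thursday of April 2033: Apr 28 2033.
May 2033 ends with Thursday May 26 2033.
Last Thursday of June 2033: Jun 30 2033.
Last Thursday of July 2033: Jul 28 2033.
August 2033 ends with Thursday Aug 25 2033.

Aug 25 2033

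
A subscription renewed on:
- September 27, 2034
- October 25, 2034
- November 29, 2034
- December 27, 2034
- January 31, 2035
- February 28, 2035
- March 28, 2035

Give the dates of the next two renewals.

April 25, 2035; May 30, 2035

All Wednesdays; the gaps (28, 35, 28, 35, 28, 28) vary with month length.
This is the last Wednesday of each month.
April 2035 ends with Wednesday April 25, 2035.
May 2035 ends with Wednesday May 30, 2035.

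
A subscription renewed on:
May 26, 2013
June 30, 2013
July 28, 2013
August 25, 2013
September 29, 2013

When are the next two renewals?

October 27, 2013; November 24, 2013

These are Sundays with 35, 28, 28, 35-day gaps.
Each is the final Sunday of its month — June 30, 2013 is past the 28th, so '4th Sunday' doesn't fit.
October 2013 ends with Sunday October 27, 2013.
Last Sunday of November 2013: November 24, 2013.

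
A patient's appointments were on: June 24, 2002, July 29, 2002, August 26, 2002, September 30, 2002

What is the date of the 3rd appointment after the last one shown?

All Mondays; the gaps (35, 28, 35) vary with month length.
This is the last Monday of each month.
Last Monday of October 2002: October 28, 2002.
November 2002 ends with Monday November 25, 2002.
Last Monday of December 2002: December 30, 2002.

December 30, 2002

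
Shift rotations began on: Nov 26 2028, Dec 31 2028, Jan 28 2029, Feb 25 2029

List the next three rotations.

Every date is a Sunday; gaps 35, 28, 28 days.
Each is the last Sunday of its month (at least one falls on the 29th or later, ruling out '4th Sunday').
March 2029 ends with Sunday Mar 25 2029.
Last Sunday of April 2029: Apr 29 2029.
Last Sunday of May 2029: May 27 2029.

Mar 25 2029, Apr 29 2029, May 27 2029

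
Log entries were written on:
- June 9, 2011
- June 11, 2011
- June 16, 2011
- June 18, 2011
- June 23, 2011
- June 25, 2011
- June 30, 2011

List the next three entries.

The gap pattern 2, 5, 2, 5, 2, 5 repeats every 2 events.
These are the Thursdays and Saturdays of each week.
The following Saturday is July 2, 2011.
Next Thursday: July 7, 2011.
Next Saturday: July 9, 2011.

July 2, 2011; July 7, 2011; July 9, 2011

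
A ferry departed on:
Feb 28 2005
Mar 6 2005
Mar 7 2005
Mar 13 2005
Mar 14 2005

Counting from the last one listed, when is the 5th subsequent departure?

The gap pattern 6, 1, 6, 1 repeats every 2 events.
These are the Mondays and Sundays of each week.
The following Sunday is Mar 20 2005.
The following Monday is Mar 21 2005.
Next Sunday: Mar 27 2005.
Next Monday: Mar 28 2005.
Next Sunday: Apr 3 2005.

Apr 3 2005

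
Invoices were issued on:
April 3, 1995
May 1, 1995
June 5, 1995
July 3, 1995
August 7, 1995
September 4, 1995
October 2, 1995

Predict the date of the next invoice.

All dates are Mondays, 28, 35, 28, 35, 28, 28 days apart.
Specifically, the 1st Monday of each month.
November 1995 — 1st Monday is November 6, 1995.

November 6, 1995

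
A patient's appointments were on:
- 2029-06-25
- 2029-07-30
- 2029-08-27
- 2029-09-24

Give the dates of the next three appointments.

2029-10-29, 2029-11-26, 2029-12-31

Every date is a Monday; gaps 35, 28, 28 days.
Each is the last Monday of its month (at least one falls on the 29th or later, ruling out '4th Monday').
October 2029 ends with Monday 2029-10-29.
Last Monday of November 2029: 2029-11-26.
Last Monday of December 2029: 2029-12-31.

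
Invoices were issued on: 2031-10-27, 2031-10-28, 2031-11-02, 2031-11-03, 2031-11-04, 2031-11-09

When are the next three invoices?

The gap pattern 1, 5, 1, 1, 5 repeats every 3 events.
These are the Mondays, Tuesdays and Sundays of each week.
The following Monday is 2031-11-10.
Next Tuesday: 2031-11-11.
Next Sunday: 2031-11-16.

2031-11-10, 2031-11-11, 2031-11-16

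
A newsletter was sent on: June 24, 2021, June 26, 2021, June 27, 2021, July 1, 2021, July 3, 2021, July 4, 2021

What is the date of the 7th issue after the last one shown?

Every event lands on a Thursday or Saturday or Sunday (gaps cycle 2, 1, 4, 2, 1).
So the schedule is: every Thursday, Saturday and Sunday.
The following Thursday is July 8, 2021.
Next Saturday: July 10, 2021.
The following Sunday is July 11, 2021.
The following Thursday is July 15, 2021.
The following Saturday is July 17, 2021.
The following Sunday is July 18, 2021.
The following Thursday is July 22, 2021.

July 22, 2021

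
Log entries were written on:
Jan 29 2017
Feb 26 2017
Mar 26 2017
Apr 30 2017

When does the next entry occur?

May 28 2017

Every date is a Sunday; gaps 28, 28, 35 days.
Each is the last Sunday of its month (at least one falls on the 29th or later, ruling out '4th Sunday').
May 2017 ends with Sunday May 28 2017.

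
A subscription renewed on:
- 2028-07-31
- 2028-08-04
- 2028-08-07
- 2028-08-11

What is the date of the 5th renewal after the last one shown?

2028-08-28

The gap pattern 4, 3, 4 repeats every 2 events.
These are the Mondays and Fridays of each week.
The following Monday is 2028-08-14.
The following Friday is 2028-08-18.
Next Monday: 2028-08-21.
Next Friday: 2028-08-25.
The following Monday is 2028-08-28.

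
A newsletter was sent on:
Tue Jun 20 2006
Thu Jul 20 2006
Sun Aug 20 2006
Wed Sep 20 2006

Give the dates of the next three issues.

Each date is the 20th; the gaps (30, 31, 31) track the month lengths.
The rule is the 20th of each month.
October 2006: Fri Oct 20 2006.
Next: November 2006 → Mon Nov 20 2006.
Next: December 2006 → Wed Dec 20 2006.

Fri Oct 20 2006, Mon Nov 20 2006, Wed Dec 20 2006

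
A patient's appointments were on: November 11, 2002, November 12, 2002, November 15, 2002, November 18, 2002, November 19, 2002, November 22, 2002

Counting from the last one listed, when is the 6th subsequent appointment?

December 6, 2002

Every event lands on a Monday or Tuesday or Friday (gaps cycle 1, 3, 3, 1, 3).
So the schedule is: every Monday, Tuesday and Friday.
Next Monday: November 25, 2002.
The following Tuesday is November 26, 2002.
Next Friday: November 29, 2002.
The following Monday is December 2, 2002.
The following Tuesday is December 3, 2002.
Next Friday: December 6, 2002.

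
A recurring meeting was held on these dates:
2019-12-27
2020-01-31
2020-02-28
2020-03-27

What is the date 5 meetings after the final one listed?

Every date is a Friday; gaps 35, 28, 28 days.
Each is the last Friday of its month (at least one falls on the 29th or later, ruling out '4th Friday').
Last Friday of April 2020: 2020-04-24.
Last Friday of May 2020: 2020-05-29.
Last Friday of June 2020: 2020-06-26.
July 2020 ends with Friday 2020-07-31.
August 2020 ends with Friday 2020-08-28.

2020-08-28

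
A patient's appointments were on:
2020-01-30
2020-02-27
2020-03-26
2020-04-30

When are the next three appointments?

These are Thursdays with 28, 28, 35-day gaps.
Each is the final Thursday of its month — 2020-01-30 is past the 28th, so '4th Thursday' doesn't fit.
May 2020 ends with Thursday 2020-05-28.
June 2020 ends with Thursday 2020-06-25.
July 2020 ends with Thursday 2020-07-30.

2020-05-28, 2020-06-25, 2020-07-30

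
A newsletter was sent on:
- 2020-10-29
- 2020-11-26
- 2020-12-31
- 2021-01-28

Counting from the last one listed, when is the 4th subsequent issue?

2021-05-27

These are Thursdays with 28, 35, 28-day gaps.
Each is the final Thursday of its month — 2020-10-29 is past the 28th, so '4th Thursday' doesn't fit.
Last Thursday of February 2021: 2021-02-25.
March 2021 ends with Thursday 2021-03-25.
Last Thursday of April 2021: 2021-04-29.
Last Thursday of May 2021: 2021-05-27.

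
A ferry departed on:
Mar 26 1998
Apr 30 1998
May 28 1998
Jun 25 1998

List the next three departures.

All Thursdays; the gaps (35, 28, 28) vary with month length.
This is the last Thursday of each month.
July 1998 ends with Thursday Jul 30 1998.
August 1998 ends with Thursday Aug 27 1998.
Last Thursday of September 1998: Sep 24 1998.

Jul 30 1998, Aug 27 1998, Sep 24 1998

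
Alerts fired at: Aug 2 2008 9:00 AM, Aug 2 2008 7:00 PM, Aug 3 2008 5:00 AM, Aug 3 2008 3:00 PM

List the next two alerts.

Aug 4 2008 1:00 AM, Aug 4 2008 11:00 AM

Gaps: 10, 10, 10 hours — each event is 10 hours after the previous one.
Aug 3 2008 3:00 PM + 10 h = Aug 4 2008 1:00 AM.
Aug 4 2008 1:00 AM + 10 h = Aug 4 2008 11:00 AM.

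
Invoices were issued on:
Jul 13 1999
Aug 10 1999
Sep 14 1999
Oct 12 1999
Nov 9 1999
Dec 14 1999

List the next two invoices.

These are Tuesdays at 28- or 35-day spacing (28, 35, 28, 28, 35).
The pattern: 2nd Tuesday of the month.
January 2000 — 2nd Tuesday is Jan 11 2000.
2nd Tuesday of February 2000: Feb 8 2000.

Jan 11 2000, Feb 8 2000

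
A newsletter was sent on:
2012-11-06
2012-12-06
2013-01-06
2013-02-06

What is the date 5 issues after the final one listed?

Each date is the 6th; the gaps (30, 31, 31) track the month lengths.
The rule is the 6th of each month.
Next: March 2013 → 2013-03-06.
Next: April 2013 → 2013-04-06.
May 2013: 2013-05-06.
Next: June 2013 → 2013-06-06.
Next: July 2013 → 2013-07-06.

2013-07-06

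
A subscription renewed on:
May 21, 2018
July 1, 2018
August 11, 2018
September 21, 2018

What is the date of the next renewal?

November 1, 2018

Every event comes 41 days after the last (41, 41, 41).
September 21, 2018 + 41 days = November 1, 2018.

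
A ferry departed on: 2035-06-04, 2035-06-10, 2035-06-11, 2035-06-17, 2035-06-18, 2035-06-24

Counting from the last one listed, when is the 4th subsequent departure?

Every event lands on a Monday or Sunday (gaps cycle 6, 1, 6, 1, 6).
So the schedule is: every Monday and Sunday.
Next Monday: 2035-06-25.
Next Sunday: 2035-07-01.
Next Monday: 2035-07-02.
Next Sunday: 2035-07-08.

2035-07-08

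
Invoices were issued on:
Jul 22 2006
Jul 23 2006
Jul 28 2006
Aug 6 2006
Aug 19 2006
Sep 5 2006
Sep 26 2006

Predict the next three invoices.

Oct 21 2006, Nov 19 2006, Dec 22 2006

The spacing grows by 4 each time: 1, 5, 9, 13, 17, 21 days.
Next gap: 25 days. Sep 26 2006 + 25 days = Oct 21 2006.
Next gap: 29 days. Oct 21 2006 + 29 days = Nov 19 2006.
Next gap: 33 days. Nov 19 2006 + 33 days = Dec 22 2006.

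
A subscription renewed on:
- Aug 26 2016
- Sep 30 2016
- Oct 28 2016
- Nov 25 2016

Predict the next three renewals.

Every date is a Friday; gaps 35, 28, 28 days.
Each is the last Friday of its month (at least one falls on the 29th or later, ruling out '4th Friday').
December 2016 ends with Friday Dec 30 2016.
Last Friday of January 2017: Jan 27 2017.
February 2017 ends with Friday Feb 24 2017.

Dec 30 2016, Jan 27 2017, Feb 24 2017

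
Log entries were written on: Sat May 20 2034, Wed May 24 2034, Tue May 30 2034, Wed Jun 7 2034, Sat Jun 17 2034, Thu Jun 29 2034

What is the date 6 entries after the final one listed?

Sat Oct 21 2034

Intervals are 4, 6, 8, 10, 12 days — an arithmetic progression with common difference 2.
Next gap: 14 days. Thu Jun 29 2034 + 14 days = Thu Jul 13 2034.
Next gap: 16 days. Thu Jul 13 2034 + 16 days = Sat Jul 29 2034.
Next gap: 18 days. Sat Jul 29 2034 + 18 days = Wed Aug 16 2034.
Next gap: 20 days. Wed Aug 16 2034 + 20 days = Tue Sep 5 2034.
Next gap: 22 days. Tue Sep 5 2034 + 22 days = Wed Sep 27 2034.
Next gap: 24 days. Wed Sep 27 2034 + 24 days = Sat Oct 21 2034.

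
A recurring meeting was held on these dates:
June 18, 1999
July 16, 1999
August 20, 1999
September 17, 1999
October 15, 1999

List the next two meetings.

November 19, 1999; December 17, 1999

Gaps: 28, 35, 28, 28 days — a mix of 28 and 35. Every date is a Friday.
Each is the 3rd Friday of its month.
November 1999 — 3rd Friday is November 19, 1999.
December 1999 — 3rd Friday is December 17, 1999.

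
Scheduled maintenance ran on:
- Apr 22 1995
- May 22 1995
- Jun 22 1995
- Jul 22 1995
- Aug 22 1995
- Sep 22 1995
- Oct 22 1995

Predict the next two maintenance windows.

The day-of-month is always 22 (30, 31, 30, 31, 31, 30 days between events).
So this recurs on the 22nd of each month.
November 1995: Nov 22 1995.
Next: December 1995 → Dec 22 1995.

Nov 22 1995, Dec 22 1995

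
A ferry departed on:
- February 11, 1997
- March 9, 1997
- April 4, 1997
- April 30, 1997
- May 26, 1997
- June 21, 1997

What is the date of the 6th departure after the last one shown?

Gaps between consecutive events: 26, 26, 26, 26, 26 days — a constant 26-day interval.
June 21, 1997 + 26 days = July 17, 1997.
July 17, 1997 + 26 days = August 12, 1997.
August 12, 1997 + 26 days = September 7, 1997.
September 7, 1997 + 26 days = October 3, 1997.
October 3, 1997 + 26 days = October 29, 1997.
October 29, 1997 + 26 days = November 24, 1997.

November 24, 1997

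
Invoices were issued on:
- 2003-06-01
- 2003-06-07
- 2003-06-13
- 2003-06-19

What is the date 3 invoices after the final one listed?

Every event comes 6 days after the last (6, 6, 6).
2003-06-19 + 6 days = 2003-06-25.
2003-06-25 + 6 days = 2003-07-01.
2003-07-01 + 6 days = 2003-07-07.

2003-07-07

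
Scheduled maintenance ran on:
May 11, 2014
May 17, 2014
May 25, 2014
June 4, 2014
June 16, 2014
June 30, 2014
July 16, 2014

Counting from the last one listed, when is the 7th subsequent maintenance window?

Intervals are 6, 8, 10, 12, 14, 16 days — an arithmetic progression with common difference 2.
Next gap: 18 days. July 16, 2014 + 18 days = August 3, 2014.
Next gap: 20 days. August 3, 2014 + 20 days = August 23, 2014.
Next gap: 22 days. August 23, 2014 + 22 days = September 14, 2014.
Next gap: 24 days. September 14, 2014 + 24 days = October 8, 2014.
Next gap: 26 days. October 8, 2014 + 26 days = November 3, 2014.
Next gap: 28 days. November 3, 2014 + 28 days = December 1, 2014.
Next gap: 30 days. December 1, 2014 + 30 days = December 31, 2014.

December 31, 2014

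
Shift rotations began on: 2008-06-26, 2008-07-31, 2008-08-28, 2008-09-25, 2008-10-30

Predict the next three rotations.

2008-11-27, 2008-12-25, 2009-01-29

All Thursdays; the gaps (35, 28, 28, 35) vary with month length.
This is the last Thursday of each month.
Last Thursday of November 2008: 2008-11-27.
Last Thursday of December 2008: 2008-12-25.
Last Thursday of January 2009: 2009-01-29.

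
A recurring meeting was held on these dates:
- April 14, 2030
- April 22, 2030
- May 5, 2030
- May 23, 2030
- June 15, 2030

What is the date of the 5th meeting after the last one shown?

Intervals are 8, 13, 18, 23 days — an arithmetic progression with common difference 5.
Next gap: 28 days. June 15, 2030 + 28 days = July 13, 2030.
Next gap: 33 days. July 13, 2030 + 33 days = August 15, 2030.
Next gap: 38 days. August 15, 2030 + 38 days = September 22, 2030.
Next gap: 43 days. September 22, 2030 + 43 days = November 4, 2030.
Next gap: 48 days. November 4, 2030 + 48 days = December 22, 2030.

December 22, 2030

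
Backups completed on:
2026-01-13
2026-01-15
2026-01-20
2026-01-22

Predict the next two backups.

2026-01-27, 2026-01-29

Gaps: 2, 5, 2 days — not constant, but cyclic with period 2.
The events fall on every Tuesday and Thursday.
The following Tuesday is 2026-01-27.
The following Thursday is 2026-01-29.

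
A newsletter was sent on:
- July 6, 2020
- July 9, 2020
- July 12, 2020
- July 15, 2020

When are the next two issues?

July 18, 2020; July 21, 2020

Gaps between consecutive events: 3, 3, 3 days — a constant 3-day interval.
July 15, 2020 + 3 days = July 18, 2020.
July 18, 2020 + 3 days = July 21, 2020.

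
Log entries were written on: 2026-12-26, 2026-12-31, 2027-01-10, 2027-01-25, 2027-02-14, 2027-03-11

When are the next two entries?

Intervals are 5, 10, 15, 20, 25 days — an arithmetic progression with common difference 5.
Next gap: 30 days. 2027-03-11 + 30 days = 2027-04-10.
Next gap: 35 days. 2027-04-10 + 35 days = 2027-05-15.

2027-04-10, 2027-05-15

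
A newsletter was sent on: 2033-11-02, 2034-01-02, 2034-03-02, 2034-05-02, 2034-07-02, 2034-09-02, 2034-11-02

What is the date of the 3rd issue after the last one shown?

Gaps: 61, 59, 61, 61, 62, 61 days — not constant. Every event is on the 2nd of the month.
Pattern: the 2nd of every 2 months.
Next: January 2035 → 2035-01-02.
Next: March 2035 → 2035-03-02.
May 2035: 2035-05-02.

2035-05-02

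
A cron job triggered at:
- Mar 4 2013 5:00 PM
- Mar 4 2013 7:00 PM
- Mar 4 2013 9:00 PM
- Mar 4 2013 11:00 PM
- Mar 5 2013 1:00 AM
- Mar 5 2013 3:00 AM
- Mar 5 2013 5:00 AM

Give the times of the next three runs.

Mar 5 2013 7:00 AM, Mar 5 2013 9:00 AM, Mar 5 2013 11:00 AM

Spacing: 2, 2, 2, 2, 2, 2 h — constant 2 h.
Mar 5 2013 5:00 AM + 2 h = Mar 5 2013 7:00 AM.
Mar 5 2013 7:00 AM + 2 h = Mar 5 2013 9:00 AM.
Mar 5 2013 9:00 AM + 2 h = Mar 5 2013 11:00 AM.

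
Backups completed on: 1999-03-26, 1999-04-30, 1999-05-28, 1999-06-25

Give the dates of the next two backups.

1999-07-30, 1999-08-27

These are Fridays with 35, 28, 28-day gaps.
Each is the final Friday of its month — 1999-04-30 is past the 28th, so '4th Friday' doesn't fit.
July 1999 ends with Friday 1999-07-30.
Last Friday of August 1999: 1999-08-27.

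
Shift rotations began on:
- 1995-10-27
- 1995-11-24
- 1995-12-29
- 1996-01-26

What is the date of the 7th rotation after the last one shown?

1996-08-30

Every date is a Friday; gaps 28, 35, 28 days.
Each is the last Friday of its month (at least one falls on the 29th or later, ruling out '4th Friday').
Last Friday of February 1996: 1996-02-23.
March 1996 ends with Friday 1996-03-29.
April 1996 ends with Friday 1996-04-26.
Last Friday of May 1996: 1996-05-31.
Last Friday of June 1996: 1996-06-28.
July 1996 ends with Friday 1996-07-26.
August 1996 ends with Friday 1996-08-30.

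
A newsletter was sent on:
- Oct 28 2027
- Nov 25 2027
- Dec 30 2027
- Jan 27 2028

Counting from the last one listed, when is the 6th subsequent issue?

Jul 27 2028

All Thursdays; the gaps (28, 35, 28) vary with month length.
This is the last Thursday of each month.
Last Thursday of February 2028: Feb 24 2028.
Last Thursday of March 2028: Mar 30 2028.
April 2028 ends with Thursday Apr 27 2028.
May 2028 ends with Thursday May 25 2028.
June 2028 ends with Thursday Jun 29 2028.
July 2028 ends with Thursday Jul 27 2028.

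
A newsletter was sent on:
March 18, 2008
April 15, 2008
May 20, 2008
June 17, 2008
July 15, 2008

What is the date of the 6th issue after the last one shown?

These are Tuesdays at 28- or 35-day spacing (28, 35, 28, 28).
The pattern: 3rd Tuesday of the month.
3rd Tuesday of August 2008: August 19, 2008.
3rd Tuesday of September 2008: September 16, 2008.
October 2008 — 3rd Tuesday is October 21, 2008.
November 2008 — 3rd Tuesday is November 18, 2008.
3rd Tuesday of December 2008: December 16, 2008.
January 2009 — 3rd Tuesday is January 20, 2009.

January 20, 2009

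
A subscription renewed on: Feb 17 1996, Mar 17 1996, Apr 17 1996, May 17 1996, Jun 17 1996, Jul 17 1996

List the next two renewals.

The day-of-month is always 17 (29, 31, 30, 31, 30 days between events).
So this recurs on the 17th of each month.
Next: August 1996 → Aug 17 1996.
Next: September 1996 → Sep 17 1996.

Aug 17 1996, Sep 17 1996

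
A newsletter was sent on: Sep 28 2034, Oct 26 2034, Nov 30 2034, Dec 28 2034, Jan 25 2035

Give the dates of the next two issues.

Every date is a Thursday; gaps 28, 35, 28, 28 days.
Each is the last Thursday of its month (at least one falls on the 29th or later, ruling out '4th Thursday').
February 2035 ends with Thursday Feb 22 2035.
March 2035 ends with Thursday Mar 29 2035.

Feb 22 2035, Mar 29 2035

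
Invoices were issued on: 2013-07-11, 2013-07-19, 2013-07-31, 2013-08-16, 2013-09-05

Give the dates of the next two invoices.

Gaps: 8, 12, 16, 20 days — each gap is 4 larger than the previous one.
Next gap: 24 days. 2013-09-05 + 24 days = 2013-09-29.
Next gap: 28 days. 2013-09-29 + 28 days = 2013-10-27.

2013-09-29, 2013-10-27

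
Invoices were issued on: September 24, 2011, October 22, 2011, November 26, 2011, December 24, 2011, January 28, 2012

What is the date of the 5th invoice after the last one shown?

These are Saturdays at 28- or 35-day spacing (28, 35, 28, 35).
The pattern: 4th Saturday of the month.
4th Saturday of February 2012: February 25, 2012.
March 2012 — 4th Saturday is March 24, 2012.
4th Saturday of April 2012: April 28, 2012.
4th Saturday of May 2012: May 26, 2012.
June 2012 — 4th Saturday is June 23, 2012.

June 23, 2012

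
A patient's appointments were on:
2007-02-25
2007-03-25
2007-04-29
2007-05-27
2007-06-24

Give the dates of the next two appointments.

Every date is a Sunday; gaps 28, 35, 28, 28 days.
Each is the last Sunday of its month (at least one falls on the 29th or later, ruling out '4th Sunday').
Last Sunday of July 2007: 2007-07-29.
Last Sunday of August 2007: 2007-08-26.

2007-07-29, 2007-08-26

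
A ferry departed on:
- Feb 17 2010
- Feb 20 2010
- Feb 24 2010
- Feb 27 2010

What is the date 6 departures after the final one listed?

Mar 20 2010

The gap pattern 3, 4, 3 repeats every 2 events.
These are the Wednesdays and Saturdays of each week.
The following Wednesday is Mar 3 2010.
Next Saturday: Mar 6 2010.
Next Wednesday: Mar 10 2010.
The following Saturday is Mar 13 2010.
Next Wednesday: Mar 17 2010.
The following Saturday is Mar 20 2010.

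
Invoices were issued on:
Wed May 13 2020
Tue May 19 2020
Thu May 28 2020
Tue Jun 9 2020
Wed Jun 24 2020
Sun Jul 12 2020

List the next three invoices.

Sun Aug 2 2020, Wed Aug 26 2020, Tue Sep 22 2020

The spacing grows by 3 each time: 6, 9, 12, 15, 18 days.
Next gap: 21 days. Sun Jul 12 2020 + 21 days = Sun Aug 2 2020.
Next gap: 24 days. Sun Aug 2 2020 + 24 days = Wed Aug 26 2020.
Next gap: 27 days. Wed Aug 26 2020 + 27 days = Tue Sep 22 2020.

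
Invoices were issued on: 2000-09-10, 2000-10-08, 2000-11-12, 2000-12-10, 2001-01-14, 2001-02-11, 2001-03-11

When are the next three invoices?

2001-04-08, 2001-05-13, 2001-06-10

All dates are Sundays, 28, 35, 28, 35, 28, 28 days apart.
Specifically, the 2nd Sunday of each month.
2nd Sunday of April 2001: 2001-04-08.
May 2001 — 2nd Sunday is 2001-05-13.
June 2001 — 2nd Sunday is 2001-06-10.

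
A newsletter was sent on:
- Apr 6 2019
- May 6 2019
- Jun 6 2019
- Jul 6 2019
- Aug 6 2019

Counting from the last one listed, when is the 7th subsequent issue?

Mar 6 2020

Each date is the 6th; the gaps (30, 31, 30, 31) track the month lengths.
The rule is the 6th of each month.
Next: September 2019 → Sep 6 2019.
October 2019: Oct 6 2019.
Next: November 2019 → Nov 6 2019.
December 2019: Dec 6 2019.
Next: January 2020 → Jan 6 2020.
February 2020: Feb 6 2020.
Next: March 2020 → Mar 6 2020.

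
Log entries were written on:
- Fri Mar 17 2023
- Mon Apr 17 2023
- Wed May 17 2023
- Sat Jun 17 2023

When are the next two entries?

The day-of-month is always 17 (31, 30, 31 days between events).
So this recurs on the 17th of each month.
Next: July 2023 → Mon Jul 17 2023.
Next: August 2023 → Thu Aug 17 2023.

Mon Jul 17 2023, Thu Aug 17 2023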